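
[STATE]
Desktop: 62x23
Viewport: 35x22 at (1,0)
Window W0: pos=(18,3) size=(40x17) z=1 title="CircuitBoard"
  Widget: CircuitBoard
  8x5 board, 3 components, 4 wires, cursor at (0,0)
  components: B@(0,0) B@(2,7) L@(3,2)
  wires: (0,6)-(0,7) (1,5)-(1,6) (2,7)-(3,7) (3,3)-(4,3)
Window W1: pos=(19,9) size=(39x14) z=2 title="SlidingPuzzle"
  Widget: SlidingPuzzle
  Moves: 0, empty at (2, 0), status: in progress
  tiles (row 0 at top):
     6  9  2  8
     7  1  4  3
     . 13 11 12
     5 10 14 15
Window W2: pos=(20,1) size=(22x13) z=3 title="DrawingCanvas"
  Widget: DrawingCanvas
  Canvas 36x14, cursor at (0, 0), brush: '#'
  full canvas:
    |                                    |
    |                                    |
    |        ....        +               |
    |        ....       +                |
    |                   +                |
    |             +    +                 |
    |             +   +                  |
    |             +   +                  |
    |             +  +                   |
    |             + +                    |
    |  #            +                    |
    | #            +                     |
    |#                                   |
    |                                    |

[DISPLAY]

                                   
                   ┏━━━━━━━━━━━━━━━
                   ┃ DrawingCanvas 
                 ┏━┠───────────────
                 ┃ ┃+              
                 ┠─┃               
                 ┃ ┃        ....   
                 ┃0┃        ....   
                 ┃ ┃               
                 ┃┏┃             + 
                 ┃┃┃             + 
                 ┃┠┃             + 
                 ┃┃┃             + 
                 ┃┃┗━━━━━━━━━━━━━━━
                 ┃┃├────┼────┼────┼
                 ┃┃│  7 │  1 │  4 │
                 ┃┃├────┼────┼────┼
                 ┃┃│    │ 13 │ 11 │
                 ┃┃├────┼────┼────┼
                 ┗┃│  5 │ 10 │ 14 │
                  ┃└────┴────┴────┴
                  ┃Moves: 0        


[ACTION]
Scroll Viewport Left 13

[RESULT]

                                   
                    ┏━━━━━━━━━━━━━━
                    ┃ DrawingCanvas
                  ┏━┠──────────────
                  ┃ ┃+             
                  ┠─┃              
                  ┃ ┃        ....  
                  ┃0┃        ....  
                  ┃ ┃              
                  ┃┏┃             +
                  ┃┃┃             +
                  ┃┠┃             +
                  ┃┃┃             +
                  ┃┃┗━━━━━━━━━━━━━━
                  ┃┃├────┼────┼────
                  ┃┃│  7 │  1 │  4 
                  ┃┃├────┼────┼────
                  ┃┃│    │ 13 │ 11 
                  ┃┃├────┼────┼────
                  ┗┃│  5 │ 10 │ 14 
                   ┃└────┴────┴────
                   ┃Moves: 0       


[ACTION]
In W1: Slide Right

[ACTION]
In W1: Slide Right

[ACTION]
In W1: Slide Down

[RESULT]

                                   
                    ┏━━━━━━━━━━━━━━
                    ┃ DrawingCanvas
                  ┏━┠──────────────
                  ┃ ┃+             
                  ┠─┃              
                  ┃ ┃        ....  
                  ┃0┃        ....  
                  ┃ ┃              
                  ┃┏┃             +
                  ┃┃┃             +
                  ┃┠┃             +
                  ┃┃┃             +
                  ┃┃┗━━━━━━━━━━━━━━
                  ┃┃├────┼────┼────
                  ┃┃│    │  1 │  4 
                  ┃┃├────┼────┼────
                  ┃┃│  7 │ 13 │ 11 
                  ┃┃├────┼────┼────
                  ┗┃│  5 │ 10 │ 14 
                   ┃└────┴────┴────
                   ┃Moves: 1       


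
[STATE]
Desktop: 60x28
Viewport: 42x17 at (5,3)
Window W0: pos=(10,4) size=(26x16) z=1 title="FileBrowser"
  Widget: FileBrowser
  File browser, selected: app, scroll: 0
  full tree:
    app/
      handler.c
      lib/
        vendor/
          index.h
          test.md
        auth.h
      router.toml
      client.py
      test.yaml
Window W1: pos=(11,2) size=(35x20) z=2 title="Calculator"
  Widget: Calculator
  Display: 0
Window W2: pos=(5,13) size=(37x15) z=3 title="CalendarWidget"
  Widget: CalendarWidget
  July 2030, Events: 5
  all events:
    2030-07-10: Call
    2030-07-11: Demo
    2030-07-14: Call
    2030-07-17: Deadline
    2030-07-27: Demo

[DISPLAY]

      ┃ Calculator                      ┃ 
     ┏┠─────────────────────────────────┨ 
     ┃┃                                0┃ 
     ┠┃┌───┬───┬───┬───┐                ┃ 
     ┃┃│ 7 │ 8 │ 9 │ ÷ │                ┃ 
     ┃┃├───┼───┼───┼───┤                ┃ 
     ┃┃│ 4 │ 5 │ 6 │ × │                ┃ 
     ┃┃├───┼───┼───┼───┤                ┃ 
     ┃┃│ 1 │ 2 │ 3 │ - │                ┃ 
     ┃┃├───┼───┼───┼───┤                ┃ 
┏━━━━━━━━━━━━━━━━━━━━━━━━━━━━━━━━━━━┓   ┃ 
┃ CalendarWidget                    ┃   ┃ 
┠───────────────────────────────────┨   ┃ 
┃             July 2030             ┃   ┃ 
┃Mo Tu We Th Fr Sa Su               ┃   ┃ 
┃ 1  2  3  4  5  6  7               ┃   ┃ 
┃ 8  9 10* 11* 12 13 14*            ┃   ┃ 


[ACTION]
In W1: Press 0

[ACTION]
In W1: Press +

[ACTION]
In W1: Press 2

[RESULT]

      ┃ Calculator                      ┃ 
     ┏┠─────────────────────────────────┨ 
     ┃┃                                2┃ 
     ┠┃┌───┬───┬───┬───┐                ┃ 
     ┃┃│ 7 │ 8 │ 9 │ ÷ │                ┃ 
     ┃┃├───┼───┼───┼───┤                ┃ 
     ┃┃│ 4 │ 5 │ 6 │ × │                ┃ 
     ┃┃├───┼───┼───┼───┤                ┃ 
     ┃┃│ 1 │ 2 │ 3 │ - │                ┃ 
     ┃┃├───┼───┼───┼───┤                ┃ 
┏━━━━━━━━━━━━━━━━━━━━━━━━━━━━━━━━━━━┓   ┃ 
┃ CalendarWidget                    ┃   ┃ 
┠───────────────────────────────────┨   ┃ 
┃             July 2030             ┃   ┃ 
┃Mo Tu We Th Fr Sa Su               ┃   ┃ 
┃ 1  2  3  4  5  6  7               ┃   ┃ 
┃ 8  9 10* 11* 12 13 14*            ┃   ┃ 


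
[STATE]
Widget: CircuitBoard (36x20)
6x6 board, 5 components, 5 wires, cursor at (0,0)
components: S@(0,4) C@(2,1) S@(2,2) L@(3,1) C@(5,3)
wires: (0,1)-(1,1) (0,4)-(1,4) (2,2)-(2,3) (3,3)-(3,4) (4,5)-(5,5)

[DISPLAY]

   0 1 2 3 4 5                      
0  [.]  ·           S               
        │           │               
1       ·           ·               
                                    
2       C   S ─ ·                   
                                    
3       L       · ─ ·               
                                    
4                       ·           
                        │           
5               C       ·           
Cursor: (0,0)                       
                                    
                                    
                                    
                                    
                                    
                                    
                                    


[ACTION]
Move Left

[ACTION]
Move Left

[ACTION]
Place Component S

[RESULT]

   0 1 2 3 4 5                      
0  [S]  ·           S               
        │           │               
1       ·           ·               
                                    
2       C   S ─ ·                   
                                    
3       L       · ─ ·               
                                    
4                       ·           
                        │           
5               C       ·           
Cursor: (0,0)                       
                                    
                                    
                                    
                                    
                                    
                                    
                                    


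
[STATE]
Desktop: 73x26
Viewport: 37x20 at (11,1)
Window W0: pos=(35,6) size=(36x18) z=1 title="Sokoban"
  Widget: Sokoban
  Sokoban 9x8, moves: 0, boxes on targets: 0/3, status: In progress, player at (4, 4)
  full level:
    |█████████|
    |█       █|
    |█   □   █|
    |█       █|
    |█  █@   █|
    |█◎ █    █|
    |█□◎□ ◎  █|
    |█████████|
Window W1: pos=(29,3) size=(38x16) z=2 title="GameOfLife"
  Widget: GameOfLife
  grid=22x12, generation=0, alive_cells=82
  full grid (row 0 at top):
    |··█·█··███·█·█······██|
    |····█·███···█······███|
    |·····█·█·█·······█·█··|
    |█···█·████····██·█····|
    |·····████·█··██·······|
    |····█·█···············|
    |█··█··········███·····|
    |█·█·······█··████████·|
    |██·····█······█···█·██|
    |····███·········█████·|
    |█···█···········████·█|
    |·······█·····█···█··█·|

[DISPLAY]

                                     
                                     
                  ┏━━━━━━━━━━━━━━━━━━
                  ┃ GameOfLife       
                  ┠──────────────────
                  ┃Gen: 0            
                  ┃··█·█··███·█·█····
                  ┃····█·███···█·····
                  ┃·····█·█·█·······█
                  ┃█···█·████····██·█
                  ┃·····████·█··██···
                  ┃····█·█···········
                  ┃█··█··········███·
                  ┃█·█·······█··█████
                  ┃██·····█······█···
                  ┃····███·········██
                  ┃█···█···········██
                  ┗━━━━━━━━━━━━━━━━━━
                        ┃            
                        ┃            


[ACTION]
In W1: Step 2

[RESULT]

                                     
                                     
                  ┏━━━━━━━━━━━━━━━━━━
                  ┃ GameOfLife       
                  ┠──────────────────
                  ┃Gen: 2            
                  ┃···█·█·····█······
                  ┃···█·····███······
                  ┃····██···███·██·█·
                  ┃···███·······█··██
                  ┃···██·······█···█·
                  ┃···███······██····
                  ┃·███········███···
                  ┃█·█·········██····
                  ┃··█·█·█······███··
                  ┃██··█··█······██··
                  ┃····█·█········█·█
                  ┗━━━━━━━━━━━━━━━━━━
                        ┃            
                        ┃            


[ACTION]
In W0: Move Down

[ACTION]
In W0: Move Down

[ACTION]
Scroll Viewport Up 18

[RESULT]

                                     
                                     
                                     
                  ┏━━━━━━━━━━━━━━━━━━
                  ┃ GameOfLife       
                  ┠──────────────────
                  ┃Gen: 2            
                  ┃···█·█·····█······
                  ┃···█·····███······
                  ┃····██···███·██·█·
                  ┃···███·······█··██
                  ┃···██·······█···█·
                  ┃···███······██····
                  ┃·███········███···
                  ┃█·█·········██····
                  ┃··█·█·█······███··
                  ┃██··█··█······██··
                  ┃····█·█········█·█
                  ┗━━━━━━━━━━━━━━━━━━
                        ┃            


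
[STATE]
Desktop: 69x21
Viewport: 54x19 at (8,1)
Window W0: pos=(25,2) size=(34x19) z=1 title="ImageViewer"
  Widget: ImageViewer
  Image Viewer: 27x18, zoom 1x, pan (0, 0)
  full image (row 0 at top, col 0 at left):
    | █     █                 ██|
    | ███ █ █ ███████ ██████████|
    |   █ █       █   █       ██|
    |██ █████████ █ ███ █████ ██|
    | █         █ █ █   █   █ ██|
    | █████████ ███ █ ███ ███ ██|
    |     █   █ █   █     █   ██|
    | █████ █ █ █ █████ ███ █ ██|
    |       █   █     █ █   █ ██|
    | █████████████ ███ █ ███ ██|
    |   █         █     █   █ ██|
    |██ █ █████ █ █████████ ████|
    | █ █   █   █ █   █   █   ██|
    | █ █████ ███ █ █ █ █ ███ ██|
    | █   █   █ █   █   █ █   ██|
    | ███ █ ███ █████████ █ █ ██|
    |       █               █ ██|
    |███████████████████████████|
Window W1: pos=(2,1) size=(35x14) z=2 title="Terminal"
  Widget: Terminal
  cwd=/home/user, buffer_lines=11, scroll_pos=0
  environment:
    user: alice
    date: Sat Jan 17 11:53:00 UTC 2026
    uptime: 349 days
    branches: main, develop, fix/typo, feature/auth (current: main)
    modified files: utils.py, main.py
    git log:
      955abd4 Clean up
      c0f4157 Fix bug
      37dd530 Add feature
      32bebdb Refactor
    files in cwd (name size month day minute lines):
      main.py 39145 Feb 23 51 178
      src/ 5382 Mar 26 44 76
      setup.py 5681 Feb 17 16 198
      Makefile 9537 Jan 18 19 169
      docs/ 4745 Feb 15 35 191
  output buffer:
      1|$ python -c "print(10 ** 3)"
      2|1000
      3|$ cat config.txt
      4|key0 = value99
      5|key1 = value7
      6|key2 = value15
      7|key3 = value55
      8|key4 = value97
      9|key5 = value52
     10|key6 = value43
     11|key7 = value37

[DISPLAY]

━━━━━━━━━━━━━━━━━━━━━━━━━━━━┓                         
inal                        ┃━━━━━━━━━━━━━━━━━━━━━┓   
────────────────────────────┨r                    ┃   
hon -c "print(10 ** 3)"     ┃─────────────────────┨   
                            ┃              ██     ┃   
 config.txt                 ┃█████ ██████████     ┃   
= value99                   ┃  █   █       ██     ┃   
= value7                    ┃█ █ ███ █████ ██     ┃   
= value15                   ┃█ █ █   █   █ ██     ┃   
= value55                   ┃███ █ ███ ███ ██     ┃   
= value97                   ┃█   █     █   ██     ┃   
= value52                   ┃█ █████ ███ █ ██     ┃   
= value43                   ┃█     █ █   █ ██     ┃   
━━━━━━━━━━━━━━━━━━━━━━━━━━━━┛███ ███ █ ███ ██     ┃   
                 ┃   █         █     █   █ ██     ┃   
                 ┃██ █ █████ █ █████████ ████     ┃   
                 ┃ █ █   █   █ █   █   █   ██     ┃   
                 ┃ █ █████ ███ █ █ █ █ ███ ██     ┃   
                 ┃ █   █   █ █   █   █ █   ██     ┃   


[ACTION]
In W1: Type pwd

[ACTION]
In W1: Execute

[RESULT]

━━━━━━━━━━━━━━━━━━━━━━━━━━━━┓                         
inal                        ┃━━━━━━━━━━━━━━━━━━━━━┓   
────────────────────────────┨r                    ┃   
= value7                    ┃─────────────────────┨   
= value15                   ┃              ██     ┃   
= value55                   ┃█████ ██████████     ┃   
= value97                   ┃  █   █       ██     ┃   
= value52                   ┃█ █ ███ █████ ██     ┃   
= value43                   ┃█ █ █   █   █ ██     ┃   
= value37                   ┃███ █ ███ ███ ██     ┃   
                            ┃█   █     █   ██     ┃   
/user                       ┃█ █████ ███ █ ██     ┃   
                            ┃█     █ █   █ ██     ┃   
━━━━━━━━━━━━━━━━━━━━━━━━━━━━┛███ ███ █ ███ ██     ┃   
                 ┃   █         █     █   █ ██     ┃   
                 ┃██ █ █████ █ █████████ ████     ┃   
                 ┃ █ █   █   █ █   █   █   ██     ┃   
                 ┃ █ █████ ███ █ █ █ █ ███ ██     ┃   
                 ┃ █   █   █ █   █   █ █   ██     ┃   


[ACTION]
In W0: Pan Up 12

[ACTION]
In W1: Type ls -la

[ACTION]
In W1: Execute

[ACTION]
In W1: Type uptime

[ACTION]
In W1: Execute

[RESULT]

━━━━━━━━━━━━━━━━━━━━━━━━━━━━┓                         
inal                        ┃━━━━━━━━━━━━━━━━━━━━━┓   
────────────────────────────┨r                    ┃   
/user                       ┃─────────────────────┨   
-la                         ┃              ██     ┃   
--r--  1 alice group    3914┃█████ ██████████     ┃   
-xr-x  1 alice group     538┃  █   █       ██     ┃   
--r--  1 alice group     568┃█ █ ███ █████ ██     ┃   
--r--  1 alice group     953┃█ █ █   █   █ ██     ┃   
-xr-x  1 alice group     474┃███ █ ███ ███ ██     ┃   
ime                         ┃█   █     █   ██     ┃   
0  up 349 days              ┃█ █████ ███ █ ██     ┃   
                            ┃█     █ █   █ ██     ┃   
━━━━━━━━━━━━━━━━━━━━━━━━━━━━┛███ ███ █ ███ ██     ┃   
                 ┃   █         █     █   █ ██     ┃   
                 ┃██ █ █████ █ █████████ ████     ┃   
                 ┃ █ █   █   █ █   █   █   ██     ┃   
                 ┃ █ █████ ███ █ █ █ █ ███ ██     ┃   
                 ┃ █   █   █ █   █   █ █   ██     ┃   


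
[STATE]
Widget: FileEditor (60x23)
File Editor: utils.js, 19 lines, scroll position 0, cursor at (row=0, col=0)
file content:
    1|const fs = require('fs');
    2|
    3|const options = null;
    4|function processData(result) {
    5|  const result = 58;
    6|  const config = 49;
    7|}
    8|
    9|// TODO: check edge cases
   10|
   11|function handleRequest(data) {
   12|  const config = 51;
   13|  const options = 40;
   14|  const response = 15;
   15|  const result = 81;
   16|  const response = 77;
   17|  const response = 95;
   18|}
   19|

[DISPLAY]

█onst fs = require('fs');                                  ▲
                                                           █
const options = null;                                      ░
function processData(result) {                             ░
  const result = 58;                                       ░
  const config = 49;                                       ░
}                                                          ░
                                                           ░
// TODO: check edge cases                                  ░
                                                           ░
function handleRequest(data) {                             ░
  const config = 51;                                       ░
  const options = 40;                                      ░
  const response = 15;                                     ░
  const result = 81;                                       ░
  const response = 77;                                     ░
  const response = 95;                                     ░
}                                                          ░
                                                           ░
                                                           ░
                                                           ░
                                                           ░
                                                           ▼


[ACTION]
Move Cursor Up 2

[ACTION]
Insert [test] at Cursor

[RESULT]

test█onst fs = require('fs');                              ▲
                                                           █
const options = null;                                      ░
function processData(result) {                             ░
  const result = 58;                                       ░
  const config = 49;                                       ░
}                                                          ░
                                                           ░
// TODO: check edge cases                                  ░
                                                           ░
function handleRequest(data) {                             ░
  const config = 51;                                       ░
  const options = 40;                                      ░
  const response = 15;                                     ░
  const result = 81;                                       ░
  const response = 77;                                     ░
  const response = 95;                                     ░
}                                                          ░
                                                           ░
                                                           ░
                                                           ░
                                                           ░
                                                           ▼


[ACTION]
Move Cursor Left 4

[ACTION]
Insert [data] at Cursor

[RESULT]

data█estconst fs = require('fs');                          ▲
                                                           █
const options = null;                                      ░
function processData(result) {                             ░
  const result = 58;                                       ░
  const config = 49;                                       ░
}                                                          ░
                                                           ░
// TODO: check edge cases                                  ░
                                                           ░
function handleRequest(data) {                             ░
  const config = 51;                                       ░
  const options = 40;                                      ░
  const response = 15;                                     ░
  const result = 81;                                       ░
  const response = 77;                                     ░
  const response = 95;                                     ░
}                                                          ░
                                                           ░
                                                           ░
                                                           ░
                                                           ░
                                                           ▼


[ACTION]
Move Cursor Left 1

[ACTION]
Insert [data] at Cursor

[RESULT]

datdata█testconst fs = require('fs');                      ▲
                                                           █
const options = null;                                      ░
function processData(result) {                             ░
  const result = 58;                                       ░
  const config = 49;                                       ░
}                                                          ░
                                                           ░
// TODO: check edge cases                                  ░
                                                           ░
function handleRequest(data) {                             ░
  const config = 51;                                       ░
  const options = 40;                                      ░
  const response = 15;                                     ░
  const result = 81;                                       ░
  const response = 77;                                     ░
  const response = 95;                                     ░
}                                                          ░
                                                           ░
                                                           ░
                                                           ░
                                                           ░
                                                           ▼


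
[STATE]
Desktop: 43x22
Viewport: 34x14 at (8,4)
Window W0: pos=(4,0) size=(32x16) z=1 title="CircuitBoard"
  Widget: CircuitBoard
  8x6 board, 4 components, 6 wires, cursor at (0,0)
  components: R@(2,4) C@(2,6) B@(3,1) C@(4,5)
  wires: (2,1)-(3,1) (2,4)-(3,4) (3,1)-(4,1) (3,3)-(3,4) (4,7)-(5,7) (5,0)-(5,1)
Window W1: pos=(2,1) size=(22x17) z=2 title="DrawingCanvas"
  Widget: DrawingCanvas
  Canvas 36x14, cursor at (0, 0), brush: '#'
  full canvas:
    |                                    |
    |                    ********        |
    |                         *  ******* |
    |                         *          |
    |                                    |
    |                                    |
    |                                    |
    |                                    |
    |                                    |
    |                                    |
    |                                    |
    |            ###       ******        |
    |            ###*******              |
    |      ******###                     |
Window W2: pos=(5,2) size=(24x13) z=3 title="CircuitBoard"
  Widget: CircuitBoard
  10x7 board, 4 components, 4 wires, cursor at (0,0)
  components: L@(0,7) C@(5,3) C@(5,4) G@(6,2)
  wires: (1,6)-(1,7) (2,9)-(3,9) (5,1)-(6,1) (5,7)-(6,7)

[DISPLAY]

────────────────────┨      ┃      
 0 1 2 3 4 5 6 7 8 9┃      ┃      
 [.]                ┃      ┃      
                    ┃      ┃      
                    ┃    C ┃      
                    ┃      ┃      
                    ┃      ┃      
                    ┃      ┃      
                    ┃C     ┃      
                    ┃      ┃      
━━━━━━━━━━━━━━━━━━━━┛      ┃      
       ###     ┃━━━━━━━━━━━┛      
       ###*****┃                  
━━━━━━━━━━━━━━━┛                  


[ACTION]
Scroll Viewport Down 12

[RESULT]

                    ┃    C ┃      
                    ┃      ┃      
                    ┃      ┃      
                    ┃      ┃      
                    ┃C     ┃      
                    ┃      ┃      
━━━━━━━━━━━━━━━━━━━━┛      ┃      
       ###     ┃━━━━━━━━━━━┛      
       ###*****┃                  
━━━━━━━━━━━━━━━┛                  
                                  
                                  
                                  
                                  


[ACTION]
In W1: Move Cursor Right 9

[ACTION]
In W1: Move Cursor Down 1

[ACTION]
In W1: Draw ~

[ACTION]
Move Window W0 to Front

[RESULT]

     ·           R       C ┃      
     │           │         ┃      
     B       · ─ ·         ┃      
     │                     ┃      
     ·               C     ┃      
                           ┃      
 · ─ ·                     ┃      
━━━━━━━━━━━━━━━━━━━━━━━━━━━┛      
       ###*****┃                  
━━━━━━━━━━━━━━━┛                  
                                  
                                  
                                  
                                  


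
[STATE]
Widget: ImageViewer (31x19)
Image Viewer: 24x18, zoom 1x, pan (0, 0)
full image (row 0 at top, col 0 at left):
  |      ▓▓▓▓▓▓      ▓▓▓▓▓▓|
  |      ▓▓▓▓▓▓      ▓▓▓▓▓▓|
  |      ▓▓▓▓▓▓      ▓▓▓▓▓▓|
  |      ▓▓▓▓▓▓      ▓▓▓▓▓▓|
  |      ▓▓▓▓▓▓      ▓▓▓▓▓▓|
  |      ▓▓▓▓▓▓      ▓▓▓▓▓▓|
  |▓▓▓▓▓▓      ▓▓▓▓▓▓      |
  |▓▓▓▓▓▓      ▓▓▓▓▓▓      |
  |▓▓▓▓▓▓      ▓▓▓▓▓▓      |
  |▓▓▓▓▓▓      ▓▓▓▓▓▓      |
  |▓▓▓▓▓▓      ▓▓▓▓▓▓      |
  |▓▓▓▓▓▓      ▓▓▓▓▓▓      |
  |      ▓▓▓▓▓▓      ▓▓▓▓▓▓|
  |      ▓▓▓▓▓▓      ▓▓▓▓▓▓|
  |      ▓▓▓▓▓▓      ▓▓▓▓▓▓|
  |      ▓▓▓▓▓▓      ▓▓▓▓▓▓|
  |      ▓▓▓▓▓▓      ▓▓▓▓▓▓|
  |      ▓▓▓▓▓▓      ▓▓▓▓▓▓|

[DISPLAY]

      ▓▓▓▓▓▓      ▓▓▓▓▓▓       
      ▓▓▓▓▓▓      ▓▓▓▓▓▓       
      ▓▓▓▓▓▓      ▓▓▓▓▓▓       
      ▓▓▓▓▓▓      ▓▓▓▓▓▓       
      ▓▓▓▓▓▓      ▓▓▓▓▓▓       
      ▓▓▓▓▓▓      ▓▓▓▓▓▓       
▓▓▓▓▓▓      ▓▓▓▓▓▓             
▓▓▓▓▓▓      ▓▓▓▓▓▓             
▓▓▓▓▓▓      ▓▓▓▓▓▓             
▓▓▓▓▓▓      ▓▓▓▓▓▓             
▓▓▓▓▓▓      ▓▓▓▓▓▓             
▓▓▓▓▓▓      ▓▓▓▓▓▓             
      ▓▓▓▓▓▓      ▓▓▓▓▓▓       
      ▓▓▓▓▓▓      ▓▓▓▓▓▓       
      ▓▓▓▓▓▓      ▓▓▓▓▓▓       
      ▓▓▓▓▓▓      ▓▓▓▓▓▓       
      ▓▓▓▓▓▓      ▓▓▓▓▓▓       
      ▓▓▓▓▓▓      ▓▓▓▓▓▓       
                               


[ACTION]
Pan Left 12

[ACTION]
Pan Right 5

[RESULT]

 ▓▓▓▓▓▓      ▓▓▓▓▓▓            
 ▓▓▓▓▓▓      ▓▓▓▓▓▓            
 ▓▓▓▓▓▓      ▓▓▓▓▓▓            
 ▓▓▓▓▓▓      ▓▓▓▓▓▓            
 ▓▓▓▓▓▓      ▓▓▓▓▓▓            
 ▓▓▓▓▓▓      ▓▓▓▓▓▓            
▓      ▓▓▓▓▓▓                  
▓      ▓▓▓▓▓▓                  
▓      ▓▓▓▓▓▓                  
▓      ▓▓▓▓▓▓                  
▓      ▓▓▓▓▓▓                  
▓      ▓▓▓▓▓▓                  
 ▓▓▓▓▓▓      ▓▓▓▓▓▓            
 ▓▓▓▓▓▓      ▓▓▓▓▓▓            
 ▓▓▓▓▓▓      ▓▓▓▓▓▓            
 ▓▓▓▓▓▓      ▓▓▓▓▓▓            
 ▓▓▓▓▓▓      ▓▓▓▓▓▓            
 ▓▓▓▓▓▓      ▓▓▓▓▓▓            
                               


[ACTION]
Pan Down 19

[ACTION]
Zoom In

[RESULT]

▓▓▓▓▓▓▓            ▓▓▓▓▓▓▓▓▓▓▓▓
▓▓▓▓▓▓▓            ▓▓▓▓▓▓▓▓▓▓▓▓
▓▓▓▓▓▓▓            ▓▓▓▓▓▓▓▓▓▓▓▓
▓▓▓▓▓▓▓            ▓▓▓▓▓▓▓▓▓▓▓▓
▓▓▓▓▓▓▓            ▓▓▓▓▓▓▓▓▓▓▓▓
       ▓▓▓▓▓▓▓▓▓▓▓▓            
       ▓▓▓▓▓▓▓▓▓▓▓▓            
       ▓▓▓▓▓▓▓▓▓▓▓▓            
       ▓▓▓▓▓▓▓▓▓▓▓▓            
       ▓▓▓▓▓▓▓▓▓▓▓▓            
       ▓▓▓▓▓▓▓▓▓▓▓▓            
       ▓▓▓▓▓▓▓▓▓▓▓▓            
       ▓▓▓▓▓▓▓▓▓▓▓▓            
       ▓▓▓▓▓▓▓▓▓▓▓▓            
       ▓▓▓▓▓▓▓▓▓▓▓▓            
       ▓▓▓▓▓▓▓▓▓▓▓▓            
       ▓▓▓▓▓▓▓▓▓▓▓▓            
                               
                               


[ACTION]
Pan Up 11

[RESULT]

       ▓▓▓▓▓▓▓▓▓▓▓▓            
       ▓▓▓▓▓▓▓▓▓▓▓▓            
       ▓▓▓▓▓▓▓▓▓▓▓▓            
       ▓▓▓▓▓▓▓▓▓▓▓▓            
▓▓▓▓▓▓▓            ▓▓▓▓▓▓▓▓▓▓▓▓
▓▓▓▓▓▓▓            ▓▓▓▓▓▓▓▓▓▓▓▓
▓▓▓▓▓▓▓            ▓▓▓▓▓▓▓▓▓▓▓▓
▓▓▓▓▓▓▓            ▓▓▓▓▓▓▓▓▓▓▓▓
▓▓▓▓▓▓▓            ▓▓▓▓▓▓▓▓▓▓▓▓
▓▓▓▓▓▓▓            ▓▓▓▓▓▓▓▓▓▓▓▓
▓▓▓▓▓▓▓            ▓▓▓▓▓▓▓▓▓▓▓▓
▓▓▓▓▓▓▓            ▓▓▓▓▓▓▓▓▓▓▓▓
▓▓▓▓▓▓▓            ▓▓▓▓▓▓▓▓▓▓▓▓
▓▓▓▓▓▓▓            ▓▓▓▓▓▓▓▓▓▓▓▓
▓▓▓▓▓▓▓            ▓▓▓▓▓▓▓▓▓▓▓▓
▓▓▓▓▓▓▓            ▓▓▓▓▓▓▓▓▓▓▓▓
       ▓▓▓▓▓▓▓▓▓▓▓▓            
       ▓▓▓▓▓▓▓▓▓▓▓▓            
       ▓▓▓▓▓▓▓▓▓▓▓▓            


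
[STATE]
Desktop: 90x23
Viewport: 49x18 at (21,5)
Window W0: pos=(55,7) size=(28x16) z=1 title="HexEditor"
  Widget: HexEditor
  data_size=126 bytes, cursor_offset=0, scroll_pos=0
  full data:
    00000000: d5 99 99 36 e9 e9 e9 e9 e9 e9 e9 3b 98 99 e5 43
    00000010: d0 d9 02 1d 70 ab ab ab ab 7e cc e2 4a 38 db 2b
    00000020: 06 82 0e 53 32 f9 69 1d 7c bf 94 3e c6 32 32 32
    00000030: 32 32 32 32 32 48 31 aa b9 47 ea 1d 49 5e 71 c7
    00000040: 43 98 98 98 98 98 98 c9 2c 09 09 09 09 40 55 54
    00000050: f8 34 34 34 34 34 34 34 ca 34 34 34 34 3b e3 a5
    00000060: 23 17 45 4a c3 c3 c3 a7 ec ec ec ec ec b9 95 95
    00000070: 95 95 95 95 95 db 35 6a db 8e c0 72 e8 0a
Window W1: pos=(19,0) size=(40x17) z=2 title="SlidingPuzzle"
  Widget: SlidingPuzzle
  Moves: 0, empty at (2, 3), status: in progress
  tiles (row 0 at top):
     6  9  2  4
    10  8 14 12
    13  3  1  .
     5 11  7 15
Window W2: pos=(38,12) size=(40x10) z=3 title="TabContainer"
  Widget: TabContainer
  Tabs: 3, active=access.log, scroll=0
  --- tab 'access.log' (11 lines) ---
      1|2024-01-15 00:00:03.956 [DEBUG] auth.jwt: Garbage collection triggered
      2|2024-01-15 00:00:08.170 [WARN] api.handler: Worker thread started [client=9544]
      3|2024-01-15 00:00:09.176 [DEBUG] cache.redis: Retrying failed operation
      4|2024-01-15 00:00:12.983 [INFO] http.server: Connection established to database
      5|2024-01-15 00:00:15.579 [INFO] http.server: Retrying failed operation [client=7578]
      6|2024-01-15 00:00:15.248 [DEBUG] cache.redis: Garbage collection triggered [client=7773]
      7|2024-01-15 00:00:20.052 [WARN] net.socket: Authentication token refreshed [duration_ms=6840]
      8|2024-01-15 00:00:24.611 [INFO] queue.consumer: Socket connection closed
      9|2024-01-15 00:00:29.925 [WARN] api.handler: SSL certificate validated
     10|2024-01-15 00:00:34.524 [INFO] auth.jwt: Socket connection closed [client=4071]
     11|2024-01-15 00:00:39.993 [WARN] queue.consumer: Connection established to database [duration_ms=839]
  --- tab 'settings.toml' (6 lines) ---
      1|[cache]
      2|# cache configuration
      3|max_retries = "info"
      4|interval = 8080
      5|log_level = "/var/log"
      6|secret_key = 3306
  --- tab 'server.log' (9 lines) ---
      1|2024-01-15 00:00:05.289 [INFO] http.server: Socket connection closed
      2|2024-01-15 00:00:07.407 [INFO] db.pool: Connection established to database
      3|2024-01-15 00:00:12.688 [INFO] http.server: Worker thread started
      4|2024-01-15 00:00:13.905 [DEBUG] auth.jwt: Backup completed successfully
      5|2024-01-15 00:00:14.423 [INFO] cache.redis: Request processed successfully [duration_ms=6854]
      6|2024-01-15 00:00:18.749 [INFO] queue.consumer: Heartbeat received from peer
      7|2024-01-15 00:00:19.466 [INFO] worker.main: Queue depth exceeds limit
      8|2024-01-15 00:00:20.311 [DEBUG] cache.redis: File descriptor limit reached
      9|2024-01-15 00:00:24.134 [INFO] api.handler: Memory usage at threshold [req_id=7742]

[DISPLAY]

────┼────┼────┼────┤                 ┃           
 10 │  8 │ 14 │ 12 │                 ┃           
────┼────┼────┼────┤                 ┃━━━━━━━━━━━
 13 │  3 │  1 │    │                 ┃xEditor    
────┼────┼────┼────┤                 ┃───────────
  5 │ 11 │  7 │ 15 │                 ┃00000  D5 9
────┴────┴────┴────┘                 ┃00010  d0 d
oves: 0          ┏━━━━━━━━━━━━━━━━━━━━━━━━━━━━━━━
                 ┃ TabContainer                  
                 ┠───────────────────────────────
                 ┃[access.log]│ settings.toml │ s
━━━━━━━━━━━━━━━━━┃───────────────────────────────
                 ┃2024-01-15 00:00:03.956 [DEBUG]
                 ┃2024-01-15 00:00:08.170 [WARN] 
                 ┃2024-01-15 00:00:09.176 [DEBUG]
                 ┃2024-01-15 00:00:12.983 [INFO] 
                 ┗━━━━━━━━━━━━━━━━━━━━━━━━━━━━━━━
                                  ┗━━━━━━━━━━━━━━


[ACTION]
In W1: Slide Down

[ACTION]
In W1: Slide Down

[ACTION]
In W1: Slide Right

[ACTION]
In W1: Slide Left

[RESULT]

────┼────┼────┼────┤                 ┃           
 10 │  8 │ 14 │  4 │                 ┃           
────┼────┼────┼────┤                 ┃━━━━━━━━━━━
 13 │  3 │  1 │ 12 │                 ┃xEditor    
────┼────┼────┼────┤                 ┃───────────
  5 │ 11 │  7 │ 15 │                 ┃00000  D5 9
────┴────┴────┴────┘                 ┃00010  d0 d
oves: 4          ┏━━━━━━━━━━━━━━━━━━━━━━━━━━━━━━━
                 ┃ TabContainer                  
                 ┠───────────────────────────────
                 ┃[access.log]│ settings.toml │ s
━━━━━━━━━━━━━━━━━┃───────────────────────────────
                 ┃2024-01-15 00:00:03.956 [DEBUG]
                 ┃2024-01-15 00:00:08.170 [WARN] 
                 ┃2024-01-15 00:00:09.176 [DEBUG]
                 ┃2024-01-15 00:00:12.983 [INFO] 
                 ┗━━━━━━━━━━━━━━━━━━━━━━━━━━━━━━━
                                  ┗━━━━━━━━━━━━━━
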